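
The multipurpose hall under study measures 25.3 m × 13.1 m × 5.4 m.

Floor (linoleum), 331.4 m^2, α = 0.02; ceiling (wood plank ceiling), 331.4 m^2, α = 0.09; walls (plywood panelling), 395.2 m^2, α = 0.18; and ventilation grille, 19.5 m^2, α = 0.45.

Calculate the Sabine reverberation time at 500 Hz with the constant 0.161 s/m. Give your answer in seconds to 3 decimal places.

Equivalent absorption area: A = 331.4·0.02 + 331.4·0.09 + 395.2·0.18 + 19.5·0.45 = 116.365 m^2.
Volume V = 25.3 × 13.1 × 5.4 = 1789.722 m³.
RT60 = 0.161 · V / A = 0.161 × 1789.722 / 116.365 = 2.476 s.

2.476 sec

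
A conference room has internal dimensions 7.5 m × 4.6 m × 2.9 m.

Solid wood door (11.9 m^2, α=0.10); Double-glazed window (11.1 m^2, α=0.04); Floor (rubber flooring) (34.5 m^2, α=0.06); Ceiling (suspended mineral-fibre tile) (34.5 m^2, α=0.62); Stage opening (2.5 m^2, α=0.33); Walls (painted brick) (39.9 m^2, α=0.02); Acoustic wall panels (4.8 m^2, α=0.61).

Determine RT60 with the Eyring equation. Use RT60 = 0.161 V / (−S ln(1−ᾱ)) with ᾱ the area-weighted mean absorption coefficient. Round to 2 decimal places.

S = Σ Sᵢ = 139.2 m^2.
Σ(Sᵢαᵢ) = 11.9×0.10 + 11.1×0.04 + 34.5×0.06 + 34.5×0.62 + 2.5×0.33 + 39.9×0.02 + 4.8×0.61 = 29.645.
ᾱ = 29.645 / 139.2 = 0.2130.
Eyring denominator: −S ln(1−ᾱ) = 33.342.
V = 7.5 × 4.6 × 2.9 = 100.05 m³.
RT60 = 0.161 × 100.05 / 33.342 = 0.48 s.

0.48 s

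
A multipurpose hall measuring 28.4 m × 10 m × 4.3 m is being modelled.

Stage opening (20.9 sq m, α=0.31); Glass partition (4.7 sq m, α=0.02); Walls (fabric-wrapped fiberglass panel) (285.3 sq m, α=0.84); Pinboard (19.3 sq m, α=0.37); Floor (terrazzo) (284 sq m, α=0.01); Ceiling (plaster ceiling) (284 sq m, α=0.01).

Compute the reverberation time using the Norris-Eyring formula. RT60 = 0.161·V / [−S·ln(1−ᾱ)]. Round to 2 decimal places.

0.64 s

S = Σ Sᵢ = 898.2 sq m.
Σ(Sᵢαᵢ) = 20.9×0.31 + 4.7×0.02 + 285.3×0.84 + 19.3×0.37 + 284×0.01 + 284×0.01 = 259.046.
Mean coefficient ᾱ = A/S = 0.2884.
−S·ln(1−ᾱ) = −898.2 × ln(1 − 0.2884) = 305.603.
V = 28.4 × 10 × 4.3 = 1221.2 m³.
T = 0.161·V/[−S·ln(1−ᾱ)] = 0.161·1221.2/305.603 = 0.64 s.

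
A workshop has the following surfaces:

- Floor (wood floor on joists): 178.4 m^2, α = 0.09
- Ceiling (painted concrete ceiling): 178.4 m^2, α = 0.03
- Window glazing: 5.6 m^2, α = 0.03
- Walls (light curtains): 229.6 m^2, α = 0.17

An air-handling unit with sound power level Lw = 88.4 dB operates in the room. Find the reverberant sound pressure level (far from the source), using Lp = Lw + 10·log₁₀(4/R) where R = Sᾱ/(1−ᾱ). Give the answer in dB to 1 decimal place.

76.1 dB

A = 60.608 sabins; S = 592.0 m^2.
ᾱ = 60.608/592.0 = 0.1024; R = Sᾱ/(1−ᾱ) = 60.608/(1−0.1024) = 67.522 m^2.
Lp = 88.4 + 10·log₁₀(4/67.522) = 88.4 + (-12.27) = 76.1 dB.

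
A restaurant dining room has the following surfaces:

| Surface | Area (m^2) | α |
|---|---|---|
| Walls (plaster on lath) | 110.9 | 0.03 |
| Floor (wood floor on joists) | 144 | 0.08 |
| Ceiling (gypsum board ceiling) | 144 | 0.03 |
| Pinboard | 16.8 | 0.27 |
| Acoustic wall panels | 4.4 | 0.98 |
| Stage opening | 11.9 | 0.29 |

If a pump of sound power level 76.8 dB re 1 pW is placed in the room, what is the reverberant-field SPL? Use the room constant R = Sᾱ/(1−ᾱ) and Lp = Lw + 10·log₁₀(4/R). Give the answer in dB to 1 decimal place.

67.5 dB

A = 31.466 sabins; S = 432.0 m^2.
ᾱ = 31.466/432.0 = 0.0728; R = Sᾱ/(1−ᾱ) = 31.466/(1−0.0728) = 33.937 m^2.
Lp = Lw + 10 log₁₀(4/R) = 76.8 -9.29 = 67.5 dB.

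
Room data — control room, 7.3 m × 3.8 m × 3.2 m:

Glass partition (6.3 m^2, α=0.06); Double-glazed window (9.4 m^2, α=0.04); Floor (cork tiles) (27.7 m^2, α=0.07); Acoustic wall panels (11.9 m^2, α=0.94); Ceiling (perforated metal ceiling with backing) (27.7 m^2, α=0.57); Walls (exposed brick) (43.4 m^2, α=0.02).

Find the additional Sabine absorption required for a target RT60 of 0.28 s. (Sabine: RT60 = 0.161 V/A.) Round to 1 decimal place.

20.5 sabins

Equivalent absorption area: A₁ = 6.3*0.06 + 9.4*0.04 + 27.7*0.07 + 11.9*0.94 + 27.7*0.57 + 43.4*0.02 = 30.536 m^2.
Target A₂ = 0.161·88.768/0.28 = 51.042 sabins (V = 88.768 m³).
ΔA = A₂ − A₁ = 51.042 − 30.536 = 20.5 sabins.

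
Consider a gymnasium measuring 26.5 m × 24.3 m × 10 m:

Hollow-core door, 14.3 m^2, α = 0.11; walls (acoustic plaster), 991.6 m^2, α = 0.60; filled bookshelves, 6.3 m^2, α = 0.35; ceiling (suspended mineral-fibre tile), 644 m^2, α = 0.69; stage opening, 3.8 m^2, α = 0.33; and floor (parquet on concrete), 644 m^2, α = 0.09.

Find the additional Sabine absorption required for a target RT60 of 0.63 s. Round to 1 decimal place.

543.3 sabins

Total absorption A₁ = 14.3×0.11 + 991.6×0.60 + 6.3×0.35 + 644×0.69 + 3.8×0.33 + 644×0.09
  = 1.573 + 594.960 + 2.205 + 444.360 + 1.254 + 57.960 = 1102.312 m^2 sabins.
For T = 0.63 s, need A₂ = 0.161·V/T = 0.161·6439.5/0.63 = 1645.650 sabins.
Shortfall: 1645.650 − 1102.312 = 543.3 sabins.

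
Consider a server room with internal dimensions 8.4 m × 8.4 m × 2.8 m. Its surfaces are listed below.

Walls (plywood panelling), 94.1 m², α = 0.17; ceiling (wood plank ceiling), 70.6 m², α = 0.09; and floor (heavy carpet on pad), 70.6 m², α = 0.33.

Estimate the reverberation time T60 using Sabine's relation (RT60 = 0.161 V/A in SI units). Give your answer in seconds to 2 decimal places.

0.70 s

Total absorption A = 94.1·0.17 + 70.6·0.09 + 70.6·0.33
  = 15.997 + 6.354 + 23.298 = 45.649 m² sabins.
V = 8.4·8.4·2.8 = 197.568 m³.
T = 0.161 V/A = 0.161·197.568/45.649 = 0.70 s.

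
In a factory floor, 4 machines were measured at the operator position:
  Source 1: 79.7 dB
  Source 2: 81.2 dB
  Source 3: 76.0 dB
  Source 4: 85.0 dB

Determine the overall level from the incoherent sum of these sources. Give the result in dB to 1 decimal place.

87.6 dB

Converting to relative power and adding: 10^(79.7/10) + 10^(81.2/10) + 10^(76.0/10) + 10^(85.0/10) = 5.812e+08.
L_total = 10·log₁₀(5.812e+08) = 87.6 dB.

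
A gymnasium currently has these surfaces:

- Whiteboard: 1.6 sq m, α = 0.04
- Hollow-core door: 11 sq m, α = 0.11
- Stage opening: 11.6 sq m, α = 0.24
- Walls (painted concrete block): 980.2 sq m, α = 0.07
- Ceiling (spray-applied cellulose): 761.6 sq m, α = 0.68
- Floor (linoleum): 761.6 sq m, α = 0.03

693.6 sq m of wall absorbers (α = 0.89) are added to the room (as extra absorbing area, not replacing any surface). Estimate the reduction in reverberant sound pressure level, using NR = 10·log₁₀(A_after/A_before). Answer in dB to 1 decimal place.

3.0 dB

Equivalent absorption area: A_before = 1.6×0.04 + 11×0.11 + 11.6×0.24 + 980.2×0.07 + 761.6×0.68 + 761.6×0.03 = 613.408 sq m.
Added absorption = 693.6 × 0.89 = 617.304 sabins.
A_after = 613.408 + 617.304 = 1230.712 sabins.
NR = 10·log₁₀(1230.712/613.408) = 3.0 dB.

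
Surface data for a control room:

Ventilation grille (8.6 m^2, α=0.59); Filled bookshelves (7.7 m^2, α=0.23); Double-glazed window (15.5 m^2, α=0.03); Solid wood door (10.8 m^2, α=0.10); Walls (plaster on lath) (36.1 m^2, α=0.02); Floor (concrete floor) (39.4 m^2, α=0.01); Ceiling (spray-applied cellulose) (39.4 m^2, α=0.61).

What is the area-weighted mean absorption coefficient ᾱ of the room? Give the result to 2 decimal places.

0.21

Total surface area S = 157.5 m^2.
Weighted sum Σ Sα = 33.540.
ᾱ = A/S = 0.21.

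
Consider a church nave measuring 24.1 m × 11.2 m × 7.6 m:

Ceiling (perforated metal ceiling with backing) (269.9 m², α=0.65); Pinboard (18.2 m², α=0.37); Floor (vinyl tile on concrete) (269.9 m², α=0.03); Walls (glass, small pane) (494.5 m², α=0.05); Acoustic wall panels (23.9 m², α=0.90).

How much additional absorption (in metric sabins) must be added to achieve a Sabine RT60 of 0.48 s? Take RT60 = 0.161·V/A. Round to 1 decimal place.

451.6 sabins

Total absorption A₁ = 269.9·0.65 + 18.2·0.37 + 269.9·0.03 + 494.5·0.05 + 23.9·0.90
  = 175.435 + 6.734 + 8.097 + 24.725 + 21.510 = 236.501 m² sabins.
For T = 0.48 s, need A₂ = 0.161·V/T = 0.161·2051.392/0.48 = 688.071 sabins.
ΔA = A₂ − A₁ = 688.071 − 236.501 = 451.6 sabins.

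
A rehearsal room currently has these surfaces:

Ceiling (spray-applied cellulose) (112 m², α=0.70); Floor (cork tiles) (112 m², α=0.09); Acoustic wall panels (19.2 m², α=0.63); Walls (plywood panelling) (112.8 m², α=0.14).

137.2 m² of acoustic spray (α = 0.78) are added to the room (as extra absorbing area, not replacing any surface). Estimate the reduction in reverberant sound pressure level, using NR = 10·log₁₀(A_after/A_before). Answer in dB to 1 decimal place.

Summing Sᵢαᵢ: 78.400 + 10.080 + 12.096 + 15.792 → A_before = 116.368 sabins.
Added absorption = 137.2 × 0.78 = 107.016 sabins.
New total A_after = 223.384 sabins.
NR = 10·log₁₀(223.384/116.368) = 2.8 dB.

2.8 dB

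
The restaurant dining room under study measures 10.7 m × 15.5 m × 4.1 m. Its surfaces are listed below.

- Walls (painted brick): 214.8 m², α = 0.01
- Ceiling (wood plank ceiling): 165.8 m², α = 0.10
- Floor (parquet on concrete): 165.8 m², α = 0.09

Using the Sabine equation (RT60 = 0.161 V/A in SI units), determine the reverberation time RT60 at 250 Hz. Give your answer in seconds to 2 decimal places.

Equivalent absorption area: A = 214.8*0.01 + 165.8*0.10 + 165.8*0.09 = 33.650 m².
V = 10.7·15.5·4.1 = 679.985 m³.
Sabine: RT60 = 0.161 × 679.985 / 33.650 = 3.25 s.

3.25 seconds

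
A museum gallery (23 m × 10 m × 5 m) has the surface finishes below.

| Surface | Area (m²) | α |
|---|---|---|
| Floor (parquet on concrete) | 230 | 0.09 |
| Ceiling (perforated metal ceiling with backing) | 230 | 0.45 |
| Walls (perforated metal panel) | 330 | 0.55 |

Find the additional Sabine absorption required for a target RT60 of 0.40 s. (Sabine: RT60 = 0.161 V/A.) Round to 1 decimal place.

Total absorption A₁ = 230·0.09 + 230·0.45 + 330·0.55
  = 20.700 + 103.500 + 181.500 = 305.700 m² sabins.
V = 1150 m³. Required absorption A₂ = 0.161 × 1150 / 0.40 = 462.875 sabins.
Additional absorption ΔA = 462.875 − 305.700 = 157.2 sabins.

157.2 sabins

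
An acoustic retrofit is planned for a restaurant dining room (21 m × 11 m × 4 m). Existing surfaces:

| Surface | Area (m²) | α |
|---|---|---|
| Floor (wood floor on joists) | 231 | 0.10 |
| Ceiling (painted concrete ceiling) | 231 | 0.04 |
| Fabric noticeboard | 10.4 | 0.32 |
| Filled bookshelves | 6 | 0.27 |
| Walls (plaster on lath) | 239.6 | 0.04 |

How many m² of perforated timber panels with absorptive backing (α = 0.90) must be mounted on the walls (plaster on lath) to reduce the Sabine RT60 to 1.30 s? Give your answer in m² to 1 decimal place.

Total absorption A₁ = 231·0.10 + 231·0.04 + 10.4·0.32 + 6·0.27 + 239.6·0.04
  = 23.100 + 9.240 + 3.328 + 1.620 + 9.584 = 46.872 m² sabins.
Required A₂ = 0.161·924/1.30 = 114.434 sabins.
Absorption to add: 114.434 − 46.872 = 67.562 sabins.
Net gain per m²: Δα = 0.90 − 0.04 = 0.86.
Area = ΔA/Δα = 67.562/0.86 = 78.6 m².

78.6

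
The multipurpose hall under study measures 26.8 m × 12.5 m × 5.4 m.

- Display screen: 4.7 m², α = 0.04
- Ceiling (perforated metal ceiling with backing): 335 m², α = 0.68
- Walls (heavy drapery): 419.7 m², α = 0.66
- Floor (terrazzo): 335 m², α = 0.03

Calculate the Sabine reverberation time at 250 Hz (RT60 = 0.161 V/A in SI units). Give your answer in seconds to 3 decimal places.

Equivalent absorption area: A = 4.7×0.04 + 335×0.68 + 419.7×0.66 + 335×0.03 = 515.040 m².
Volume V = 26.8 × 12.5 × 5.4 = 1809 m³.
RT60 = 0.161 · V / A = 0.161 × 1809 / 515.040 = 0.565 s.

0.565 s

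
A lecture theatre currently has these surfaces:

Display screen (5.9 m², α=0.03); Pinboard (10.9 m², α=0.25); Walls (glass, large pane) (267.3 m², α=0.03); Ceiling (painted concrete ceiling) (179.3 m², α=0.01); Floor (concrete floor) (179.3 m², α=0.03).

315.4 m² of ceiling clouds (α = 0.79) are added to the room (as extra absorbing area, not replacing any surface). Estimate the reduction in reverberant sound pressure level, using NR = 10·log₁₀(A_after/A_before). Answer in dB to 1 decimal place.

Summing Sᵢαᵢ: 0.177 + 2.725 + 8.019 + 1.793 + 5.379 → A_before = 18.093 sabins.
Added absorption = 315.4 × 0.79 = 249.166 sabins.
A_after = 18.093 + 249.166 = 267.259 sabins.
NR = 10·log₁₀(267.259/18.093) = 11.7 dB.

11.7 dB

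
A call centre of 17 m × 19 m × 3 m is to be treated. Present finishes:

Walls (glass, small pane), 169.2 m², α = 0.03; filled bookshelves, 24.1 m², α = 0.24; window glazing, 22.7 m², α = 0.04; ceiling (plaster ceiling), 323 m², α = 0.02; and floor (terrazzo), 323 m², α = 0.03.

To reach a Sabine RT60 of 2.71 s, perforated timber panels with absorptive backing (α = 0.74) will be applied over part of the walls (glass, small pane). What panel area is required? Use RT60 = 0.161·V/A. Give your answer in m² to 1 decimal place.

Equivalent absorption area: A₁ = 169.2*0.03 + 24.1*0.24 + 22.7*0.04 + 323*0.02 + 323*0.03 = 27.918 m².
Required A₂ = 0.161·969/2.71 = 57.568 sabins.
ΔA needed = 57.568 − 27.918 = 29.650 sabins.
Net gain per m²: Δα = 0.74 − 0.03 = 0.71.
Panel area = 29.650 / 0.71 = 41.8 m².

41.8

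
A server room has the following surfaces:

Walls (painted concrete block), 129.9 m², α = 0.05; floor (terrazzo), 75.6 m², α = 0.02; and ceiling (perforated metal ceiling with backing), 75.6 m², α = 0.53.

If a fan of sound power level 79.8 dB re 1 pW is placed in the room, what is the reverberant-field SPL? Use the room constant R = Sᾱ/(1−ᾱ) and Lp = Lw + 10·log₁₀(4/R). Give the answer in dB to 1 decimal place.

68.2 dB

A = 48.075 sabins; S = 281.1 m².
ᾱ = 0.1710, so room constant R = A/(1−ᾱ) = 57.992 m².
Lp = Lw + 10 log₁₀(4/R) = 79.8 -11.61 = 68.2 dB.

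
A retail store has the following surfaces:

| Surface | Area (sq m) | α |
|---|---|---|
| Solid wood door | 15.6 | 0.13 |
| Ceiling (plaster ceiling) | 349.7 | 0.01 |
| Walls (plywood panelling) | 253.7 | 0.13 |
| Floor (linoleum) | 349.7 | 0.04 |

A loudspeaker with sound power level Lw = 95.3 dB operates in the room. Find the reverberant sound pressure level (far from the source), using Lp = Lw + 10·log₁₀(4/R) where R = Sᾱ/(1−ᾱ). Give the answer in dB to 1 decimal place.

Σ(Sᵢαᵢ) = 15.6×0.13 + 349.7×0.01 + 253.7×0.13 + 349.7×0.04 = 52.494; total area S = 968.7 sq m.
ᾱ = 52.494/968.7 = 0.0542; R = Sᾱ/(1−ᾱ) = 52.494/(1−0.0542) = 55.502 sq m.
Lp = 95.3 + 10·log₁₀(4/55.502) = 95.3 + (-11.42) = 83.9 dB.

83.9 dB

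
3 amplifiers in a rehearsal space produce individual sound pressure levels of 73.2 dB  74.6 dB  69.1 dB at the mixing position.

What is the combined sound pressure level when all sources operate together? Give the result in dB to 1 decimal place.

77.6 dB

Σ 10^(Lᵢ/10) = 5.786e+07.
Combined level = 10 log₁₀(5.786e+07) = 77.6 dB.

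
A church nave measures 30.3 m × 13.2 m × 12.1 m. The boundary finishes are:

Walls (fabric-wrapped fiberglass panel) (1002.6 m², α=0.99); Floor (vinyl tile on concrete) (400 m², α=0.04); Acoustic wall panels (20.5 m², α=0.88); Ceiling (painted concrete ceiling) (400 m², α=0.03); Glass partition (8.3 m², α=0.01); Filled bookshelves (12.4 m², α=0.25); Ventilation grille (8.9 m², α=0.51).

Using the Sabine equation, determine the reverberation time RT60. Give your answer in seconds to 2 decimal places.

0.74 sec

Summing Sᵢαᵢ: 992.574 + 16.000 + 18.040 + 12.000 + 0.083 + 3.100 + 4.539 → A = 1046.336 sabins.
V = 30.3·13.2·12.1 = 4839.516 m³.
Sabine: RT60 = 0.161 × 4839.516 / 1046.336 = 0.74 s.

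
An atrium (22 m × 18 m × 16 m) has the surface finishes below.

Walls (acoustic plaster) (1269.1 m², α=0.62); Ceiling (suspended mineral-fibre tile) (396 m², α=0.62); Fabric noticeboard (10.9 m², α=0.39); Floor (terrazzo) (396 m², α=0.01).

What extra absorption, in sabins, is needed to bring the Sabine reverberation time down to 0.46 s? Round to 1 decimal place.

A₁ = Σ Sᵢαᵢ = 1269.1×0.62 + 396×0.62 + 10.9×0.39 + 396×0.01 = 1040.573 sabins.
For T = 0.46 s, need A₂ = 0.161·V/T = 0.161·6336/0.46 = 2217.600 sabins.
Additional absorption ΔA = 2217.600 − 1040.573 = 1177.0 sabins.

1177.0 sabins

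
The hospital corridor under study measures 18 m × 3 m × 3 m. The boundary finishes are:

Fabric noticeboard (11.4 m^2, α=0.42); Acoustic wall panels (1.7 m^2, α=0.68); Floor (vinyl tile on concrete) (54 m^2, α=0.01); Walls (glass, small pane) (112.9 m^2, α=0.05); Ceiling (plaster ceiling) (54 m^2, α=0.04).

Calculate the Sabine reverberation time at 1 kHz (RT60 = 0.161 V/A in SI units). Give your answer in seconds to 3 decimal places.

Equivalent absorption area: A = 11.4*0.42 + 1.7*0.68 + 54*0.01 + 112.9*0.05 + 54*0.04 = 14.289 m^2.
Room volume: 162 m³.
T = 0.161 V/A = 0.161·162/14.289 = 1.825 s.

1.825 s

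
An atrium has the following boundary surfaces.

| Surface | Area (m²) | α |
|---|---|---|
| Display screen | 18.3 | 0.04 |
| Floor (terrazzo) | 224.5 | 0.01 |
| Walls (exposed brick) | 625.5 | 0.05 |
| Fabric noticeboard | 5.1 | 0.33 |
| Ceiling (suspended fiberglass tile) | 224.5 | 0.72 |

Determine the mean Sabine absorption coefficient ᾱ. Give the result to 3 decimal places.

0.180

Total surface area S = 1097.9 m².
Weighted sum Σ Sα = 197.575.
ᾱ = A/S = 0.180.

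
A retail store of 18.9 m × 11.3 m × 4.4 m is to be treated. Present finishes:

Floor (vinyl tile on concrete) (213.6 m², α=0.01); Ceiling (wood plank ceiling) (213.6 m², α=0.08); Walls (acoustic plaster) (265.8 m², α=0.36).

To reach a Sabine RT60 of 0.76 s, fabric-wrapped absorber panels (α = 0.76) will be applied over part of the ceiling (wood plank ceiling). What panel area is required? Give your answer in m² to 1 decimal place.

Equivalent absorption area: A₁ = 213.6×0.01 + 213.6×0.08 + 265.8×0.36 = 114.912 m².
V = 939.708 m³. Target absorption A₂ = 0.161 × 939.708 / 0.76 = 199.070 sabins.
ΔA needed = 199.070 − 114.912 = 84.158 sabins.
Net gain per m²: Δα = 0.76 − 0.08 = 0.68.
Panel area = 84.158 / 0.68 = 123.8 m².

123.8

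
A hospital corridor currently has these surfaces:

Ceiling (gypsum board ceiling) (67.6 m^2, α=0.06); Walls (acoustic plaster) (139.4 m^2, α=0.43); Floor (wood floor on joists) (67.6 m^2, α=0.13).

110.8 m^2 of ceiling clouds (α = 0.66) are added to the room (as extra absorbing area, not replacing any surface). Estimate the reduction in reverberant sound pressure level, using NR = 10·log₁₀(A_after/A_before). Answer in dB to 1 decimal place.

3.0 dB

A_before = Σ Sᵢαᵢ = 67.6*0.06 + 139.4*0.43 + 67.6*0.13 = 72.786 sabins.
Added absorption = 110.8 × 0.66 = 73.128 sabins.
A_after = 72.786 + 73.128 = 145.914 sabins.
NR = 10·log₁₀(145.914/72.786) = 3.0 dB.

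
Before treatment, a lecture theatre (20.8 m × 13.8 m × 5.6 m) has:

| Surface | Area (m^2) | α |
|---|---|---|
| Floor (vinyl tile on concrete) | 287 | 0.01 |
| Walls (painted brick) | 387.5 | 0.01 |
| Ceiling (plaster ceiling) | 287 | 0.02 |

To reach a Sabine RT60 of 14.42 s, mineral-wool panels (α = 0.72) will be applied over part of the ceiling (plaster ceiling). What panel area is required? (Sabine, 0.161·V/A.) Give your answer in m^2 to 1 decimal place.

Total absorption A₁ = 287*0.01 + 387.5*0.01 + 287*0.02
  = 2.870 + 3.875 + 5.740 = 12.485 m^2 sabins.
V = 1607.424 m³. Target absorption A₂ = 0.161 × 1607.424 / 14.42 = 17.947 sabins.
ΔA needed = 17.947 − 12.485 = 5.462 sabins.
Net gain per m^2: Δα = 0.72 − 0.02 = 0.70.
Area = ΔA/Δα = 5.462/0.70 = 7.8 m^2.

7.8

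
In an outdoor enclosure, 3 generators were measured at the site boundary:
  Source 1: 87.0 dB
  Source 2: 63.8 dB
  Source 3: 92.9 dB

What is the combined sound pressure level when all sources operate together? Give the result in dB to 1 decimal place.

93.9 dB

Converting to relative power and adding: 10^(87.0/10) + 10^(63.8/10) + 10^(92.9/10) = 2.453e+09.
L_total = 10·log₁₀(2.453e+09) = 93.9 dB.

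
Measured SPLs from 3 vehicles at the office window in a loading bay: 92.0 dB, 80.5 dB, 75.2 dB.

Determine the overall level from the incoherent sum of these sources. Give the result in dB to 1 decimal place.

Sum in the linear (power) domain: Σ 10^(Lᵢ/10) = 10^(92.0/10) + 10^(80.5/10) + 10^(75.2/10) = 1.73e+09.
Back to dB: 10·log₁₀ Σ = 92.4 dB.

92.4 dB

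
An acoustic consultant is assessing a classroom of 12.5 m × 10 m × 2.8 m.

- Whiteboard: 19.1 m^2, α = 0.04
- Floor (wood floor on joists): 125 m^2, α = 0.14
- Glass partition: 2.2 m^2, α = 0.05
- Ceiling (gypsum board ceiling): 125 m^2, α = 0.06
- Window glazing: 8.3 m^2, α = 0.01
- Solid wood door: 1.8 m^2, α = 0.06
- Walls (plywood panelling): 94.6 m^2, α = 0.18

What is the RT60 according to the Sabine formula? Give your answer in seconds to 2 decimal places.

1.31 sec

Summing Sᵢαᵢ: 0.764 + 17.500 + 0.110 + 7.500 + 0.083 + 0.108 + 17.028 → A = 43.093 sabins.
V = 12.5·10·2.8 = 350 m³.
RT60 = 0.161 · V / A = 0.161 × 350 / 43.093 = 1.31 s.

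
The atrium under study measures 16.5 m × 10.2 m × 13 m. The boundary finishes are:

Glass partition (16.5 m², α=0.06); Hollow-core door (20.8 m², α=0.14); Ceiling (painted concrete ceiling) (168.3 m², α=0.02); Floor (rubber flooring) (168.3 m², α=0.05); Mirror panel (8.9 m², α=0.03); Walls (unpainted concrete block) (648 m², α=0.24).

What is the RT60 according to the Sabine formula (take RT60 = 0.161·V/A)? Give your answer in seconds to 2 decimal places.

2.05 s

Equivalent absorption area: A = 16.5×0.06 + 20.8×0.14 + 168.3×0.02 + 168.3×0.05 + 8.9×0.03 + 648×0.24 = 171.470 m².
Room volume: 2187.9 m³.
RT60 = 0.161 · V / A = 0.161 × 2187.9 / 171.470 = 2.05 s.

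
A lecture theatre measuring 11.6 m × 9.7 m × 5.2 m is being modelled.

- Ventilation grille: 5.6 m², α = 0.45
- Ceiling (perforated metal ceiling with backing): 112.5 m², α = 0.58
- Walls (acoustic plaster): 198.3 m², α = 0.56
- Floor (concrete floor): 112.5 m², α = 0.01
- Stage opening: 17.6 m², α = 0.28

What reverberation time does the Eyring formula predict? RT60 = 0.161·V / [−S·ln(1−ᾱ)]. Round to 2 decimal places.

0.39 s

S = Σ Sᵢ = 446.5 m².
Σ(Sᵢαᵢ) = 5.6×0.45 + 112.5×0.58 + 198.3×0.56 + 112.5×0.01 + 17.6×0.28 = 184.871.
Mean coefficient ᾱ = A/S = 0.4140.
−S·ln(1−ᾱ) = −446.5 × ln(1 − 0.4140) = 238.625.
V = 11.6 × 9.7 × 5.2 = 585.104 m³.
RT60 = 0.161 × 585.104 / 238.625 = 0.39 s.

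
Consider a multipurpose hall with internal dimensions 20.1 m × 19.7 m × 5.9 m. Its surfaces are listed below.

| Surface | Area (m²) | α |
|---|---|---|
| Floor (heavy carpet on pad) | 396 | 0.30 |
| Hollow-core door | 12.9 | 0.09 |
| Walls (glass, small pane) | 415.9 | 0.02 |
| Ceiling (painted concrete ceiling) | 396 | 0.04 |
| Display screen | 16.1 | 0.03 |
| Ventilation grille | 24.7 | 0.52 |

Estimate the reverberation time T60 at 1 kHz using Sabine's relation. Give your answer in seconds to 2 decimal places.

2.39 sec

Equivalent absorption area: A = 396×0.30 + 12.9×0.09 + 415.9×0.02 + 396×0.04 + 16.1×0.03 + 24.7×0.52 = 157.446 m².
V = 20.1·19.7·5.9 = 2336.223 m³.
Sabine: RT60 = 0.161 × 2336.223 / 157.446 = 2.39 s.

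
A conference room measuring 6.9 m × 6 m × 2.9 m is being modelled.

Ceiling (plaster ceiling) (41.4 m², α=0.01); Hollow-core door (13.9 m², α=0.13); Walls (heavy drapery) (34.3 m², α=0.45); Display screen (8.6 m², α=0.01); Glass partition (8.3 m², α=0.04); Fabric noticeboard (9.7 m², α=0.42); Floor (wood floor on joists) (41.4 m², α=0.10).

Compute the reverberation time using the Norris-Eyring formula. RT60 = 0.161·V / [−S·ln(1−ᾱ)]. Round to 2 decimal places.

0.67 s

Total surface area S = 41.4 + 13.9 + 34.3 + 8.6 + 8.3 + 9.7 + 41.4 = 157.6 m².
Absorption A = 41.4·0.01 + 13.9·0.13 + 34.3·0.45 + 8.6·0.01 + 8.3·0.04 + 9.7·0.42 + 41.4·0.10 = 26.288 sabins.
Mean coefficient ᾱ = A/S = 0.1668.
Eyring denominator: −S ln(1−ᾱ) = 28.759.
V = 6.9 × 6 × 2.9 = 120.06 m³.
T = 0.161·V/[−S·ln(1−ᾱ)] = 0.161·120.06/28.759 = 0.67 s.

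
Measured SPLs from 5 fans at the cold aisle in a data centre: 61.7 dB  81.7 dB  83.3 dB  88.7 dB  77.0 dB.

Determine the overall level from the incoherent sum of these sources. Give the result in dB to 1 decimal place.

90.6 dB

Sum in the linear (power) domain: Σ 10^(Lᵢ/10) = 10^(61.7/10) + 10^(81.7/10) + 10^(83.3/10) + 10^(88.7/10) + 10^(77.0/10) = 1.155e+09.
Back to dB: 10·log₁₀ Σ = 90.6 dB.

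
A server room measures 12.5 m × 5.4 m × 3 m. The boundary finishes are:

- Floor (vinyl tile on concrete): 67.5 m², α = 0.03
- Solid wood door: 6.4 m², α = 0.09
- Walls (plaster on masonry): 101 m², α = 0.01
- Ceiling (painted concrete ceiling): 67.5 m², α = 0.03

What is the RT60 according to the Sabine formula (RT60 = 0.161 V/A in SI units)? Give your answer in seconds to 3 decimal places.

5.785 s

Total absorption A = 67.5×0.03 + 6.4×0.09 + 101×0.01 + 67.5×0.03
  = 2.025 + 0.576 + 1.010 + 2.025 = 5.636 m² sabins.
Volume V = 12.5 × 5.4 × 3 = 202.5 m³.
Sabine: RT60 = 0.161 × 202.5 / 5.636 = 5.785 s.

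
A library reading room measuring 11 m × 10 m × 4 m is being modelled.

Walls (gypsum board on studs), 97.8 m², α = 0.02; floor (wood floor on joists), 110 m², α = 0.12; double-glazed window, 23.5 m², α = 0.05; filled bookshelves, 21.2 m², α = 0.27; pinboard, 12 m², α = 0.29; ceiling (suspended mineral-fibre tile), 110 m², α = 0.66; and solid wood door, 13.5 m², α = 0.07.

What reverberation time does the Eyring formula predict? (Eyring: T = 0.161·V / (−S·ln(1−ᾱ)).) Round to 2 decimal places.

Total surface area S = 97.8 + 110 + 23.5 + 21.2 + 12 + 110 + 13.5 = 388.0 m².
Σ(Sᵢαᵢ) = 97.8·0.02 + 110·0.12 + 23.5·0.05 + 21.2·0.27 + 12·0.29 + 110·0.66 + 13.5·0.07 = 99.080.
Mean coefficient ᾱ = A/S = 0.2554.
−S·ln(1−ᾱ) = −388.0 × ln(1 − 0.2554) = 114.424.
V = 11 × 10 × 4 = 440 m³.
RT60 = 0.161 × 440 / 114.424 = 0.62 s.

0.62 sec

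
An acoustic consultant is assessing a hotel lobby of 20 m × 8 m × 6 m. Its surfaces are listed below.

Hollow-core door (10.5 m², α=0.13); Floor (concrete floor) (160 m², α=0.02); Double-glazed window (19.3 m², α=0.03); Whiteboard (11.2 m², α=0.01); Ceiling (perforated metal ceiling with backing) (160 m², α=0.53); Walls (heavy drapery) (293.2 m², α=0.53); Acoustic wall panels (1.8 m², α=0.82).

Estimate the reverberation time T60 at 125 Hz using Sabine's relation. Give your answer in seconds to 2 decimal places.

0.63 s

Total absorption A = 10.5·0.13 + 160·0.02 + 19.3·0.03 + 11.2·0.01 + 160·0.53 + 293.2·0.53 + 1.8·0.82
  = 1.365 + 3.200 + 0.579 + 0.112 + 84.800 + 155.396 + 1.476 = 246.928 m² sabins.
V = 20·8·6 = 960 m³.
RT60 = 0.161 · V / A = 0.161 × 960 / 246.928 = 0.63 s.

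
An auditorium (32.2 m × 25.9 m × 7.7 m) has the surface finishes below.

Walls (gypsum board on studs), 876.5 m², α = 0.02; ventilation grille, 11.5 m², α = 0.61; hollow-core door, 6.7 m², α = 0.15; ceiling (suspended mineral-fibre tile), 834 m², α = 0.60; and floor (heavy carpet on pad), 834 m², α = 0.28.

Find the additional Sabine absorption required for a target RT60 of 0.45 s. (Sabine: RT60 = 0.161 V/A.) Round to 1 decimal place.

1538.1 sabins

Equivalent absorption area: A₁ = 876.5×0.02 + 11.5×0.61 + 6.7×0.15 + 834×0.60 + 834×0.28 = 759.470 m².
V = 6421.646 m³. Required absorption A₂ = 0.161 × 6421.646 / 0.45 = 2297.522 sabins.
Shortfall: 2297.522 − 759.470 = 1538.1 sabins.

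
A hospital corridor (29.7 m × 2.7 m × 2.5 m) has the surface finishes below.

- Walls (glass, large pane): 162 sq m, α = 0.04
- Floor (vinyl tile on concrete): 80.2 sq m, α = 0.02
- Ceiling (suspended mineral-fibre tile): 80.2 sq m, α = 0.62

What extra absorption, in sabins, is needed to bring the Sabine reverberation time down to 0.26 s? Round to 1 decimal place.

Summing Sᵢαᵢ: 6.480 + 1.604 + 49.724 → A₁ = 57.808 sabins.
Target A₂ = 0.161·200.475/0.26 = 124.140 sabins (V = 200.475 m³).
Shortfall: 124.140 − 57.808 = 66.3 sabins.

66.3 sabins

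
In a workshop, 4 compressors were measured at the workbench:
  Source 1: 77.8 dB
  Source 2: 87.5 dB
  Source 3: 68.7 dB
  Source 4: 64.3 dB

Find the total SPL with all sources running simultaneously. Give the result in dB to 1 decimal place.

88.0 dB

Converting to relative power and adding: 10^(77.8/10) + 10^(87.5/10) + 10^(68.7/10) + 10^(64.3/10) = 6.327e+08.
Back to dB: 10·log₁₀ Σ = 88.0 dB.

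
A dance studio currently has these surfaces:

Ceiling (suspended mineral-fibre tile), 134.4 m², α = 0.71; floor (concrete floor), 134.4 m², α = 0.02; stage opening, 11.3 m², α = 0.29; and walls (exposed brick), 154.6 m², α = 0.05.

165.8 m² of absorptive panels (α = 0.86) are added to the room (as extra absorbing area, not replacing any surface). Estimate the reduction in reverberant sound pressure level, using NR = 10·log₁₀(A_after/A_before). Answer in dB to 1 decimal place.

3.6 dB

Summing Sᵢαᵢ: 95.424 + 2.688 + 3.277 + 7.730 → A_before = 109.119 sabins.
Added absorption = 165.8 × 0.86 = 142.588 sabins.
A_after = 109.119 + 142.588 = 251.707 sabins.
NR = 10·log₁₀(251.707/109.119) = 3.6 dB.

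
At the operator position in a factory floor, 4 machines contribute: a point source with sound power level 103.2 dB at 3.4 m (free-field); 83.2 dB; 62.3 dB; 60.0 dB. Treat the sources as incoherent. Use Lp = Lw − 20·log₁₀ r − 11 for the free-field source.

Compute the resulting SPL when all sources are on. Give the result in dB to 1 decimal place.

85.5 dB

Source at 3.4 m: Lp = 103.2 − 20·log₁₀(3.4) − 11 = 81.6 dB.
Σ 10^(Lᵢ/10) = 3.562e+08.
L_total = 10·log₁₀(3.562e+08) = 85.5 dB.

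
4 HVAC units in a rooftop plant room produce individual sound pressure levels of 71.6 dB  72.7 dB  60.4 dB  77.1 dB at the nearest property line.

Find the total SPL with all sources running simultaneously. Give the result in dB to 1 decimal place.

Converting to relative power and adding: 10^(71.6/10) + 10^(72.7/10) + 10^(60.4/10) + 10^(77.1/10) = 8.546e+07.
Combined level = 10 log₁₀(8.546e+07) = 79.3 dB.

79.3 dB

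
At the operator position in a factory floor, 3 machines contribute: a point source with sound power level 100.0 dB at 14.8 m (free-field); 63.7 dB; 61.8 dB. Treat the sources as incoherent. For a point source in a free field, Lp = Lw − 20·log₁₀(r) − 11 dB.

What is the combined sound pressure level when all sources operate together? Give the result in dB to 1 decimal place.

68.7 dB

Source at 14.8 m: Lp = 100.0 − 20·log₁₀(14.8) − 11 = 65.6 dB.
Converting to relative power and adding: 10^(65.6/10) + 10^(63.7/10) + 10^(61.8/10) = 7.489e+06.
Combined level = 10 log₁₀(7.489e+06) = 68.7 dB.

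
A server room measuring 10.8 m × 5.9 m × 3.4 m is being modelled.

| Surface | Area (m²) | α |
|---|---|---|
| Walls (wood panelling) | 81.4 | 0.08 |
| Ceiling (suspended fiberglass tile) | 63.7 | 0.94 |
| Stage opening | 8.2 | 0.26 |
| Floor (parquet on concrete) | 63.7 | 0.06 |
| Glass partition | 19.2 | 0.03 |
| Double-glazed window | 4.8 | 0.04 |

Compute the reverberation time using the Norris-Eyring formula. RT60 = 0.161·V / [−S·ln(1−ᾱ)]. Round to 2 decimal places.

0.40 sec

S = Σ Sᵢ = 241.0 m².
Absorption A = 81.4·0.08 + 63.7·0.94 + 8.2·0.26 + 63.7·0.06 + 19.2·0.03 + 4.8·0.04 = 73.112 sabins.
Mean coefficient ᾱ = A/S = 0.3034.
−S·ln(1−ᾱ) = −241.0 × ln(1 − 0.3034) = 87.132.
V = 10.8 × 5.9 × 3.4 = 216.648 m³.
RT60 = 0.161 × 216.648 / 87.132 = 0.40 s.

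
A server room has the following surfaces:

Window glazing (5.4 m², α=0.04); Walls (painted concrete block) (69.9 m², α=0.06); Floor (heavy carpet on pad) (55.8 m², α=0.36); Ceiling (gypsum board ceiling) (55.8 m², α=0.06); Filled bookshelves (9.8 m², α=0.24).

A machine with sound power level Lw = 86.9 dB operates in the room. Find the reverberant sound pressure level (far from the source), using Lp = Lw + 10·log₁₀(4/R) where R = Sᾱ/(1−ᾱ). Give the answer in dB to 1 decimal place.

77.4 dB

A = 30.198 sabins; S = 196.7 m².
ᾱ = 0.1535, so room constant R = A/(1−ᾱ) = 35.674 m².
Lp = Lw + 10 log₁₀(4/R) = 86.9 -9.50 = 77.4 dB.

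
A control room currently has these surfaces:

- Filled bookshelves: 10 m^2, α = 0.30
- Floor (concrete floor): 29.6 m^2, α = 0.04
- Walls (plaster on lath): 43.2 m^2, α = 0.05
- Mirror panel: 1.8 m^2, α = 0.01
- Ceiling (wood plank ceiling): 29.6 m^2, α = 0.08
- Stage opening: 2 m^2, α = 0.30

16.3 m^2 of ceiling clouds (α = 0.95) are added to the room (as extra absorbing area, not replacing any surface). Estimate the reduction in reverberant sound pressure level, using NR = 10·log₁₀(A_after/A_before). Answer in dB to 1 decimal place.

4.2 dB

Total absorption A_before = 10*0.30 + 29.6*0.04 + 43.2*0.05 + 1.8*0.01 + 29.6*0.08 + 2*0.30
  = 3.000 + 1.184 + 2.160 + 0.018 + 2.368 + 0.600 = 9.330 m^2 sabins.
Treatment contributes 16.3·0.95 = 15.485 sabins.
New total A_after = 24.815 sabins.
NR = 10·log₁₀(24.815/9.330) = 4.2 dB.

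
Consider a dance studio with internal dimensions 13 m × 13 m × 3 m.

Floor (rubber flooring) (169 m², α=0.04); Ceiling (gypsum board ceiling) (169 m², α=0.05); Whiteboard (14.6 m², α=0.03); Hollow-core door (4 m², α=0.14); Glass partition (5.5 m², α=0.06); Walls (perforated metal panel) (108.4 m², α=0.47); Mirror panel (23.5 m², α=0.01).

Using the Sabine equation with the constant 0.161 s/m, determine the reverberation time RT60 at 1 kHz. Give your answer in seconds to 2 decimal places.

A = Σ Sᵢαᵢ = 169*0.04 + 169*0.05 + 14.6*0.03 + 4*0.14 + 5.5*0.06 + 108.4*0.47 + 23.5*0.01 = 67.721 sabins.
Room volume: 507 m³.
T = 0.161 V/A = 0.161·507/67.721 = 1.21 s.

1.21 seconds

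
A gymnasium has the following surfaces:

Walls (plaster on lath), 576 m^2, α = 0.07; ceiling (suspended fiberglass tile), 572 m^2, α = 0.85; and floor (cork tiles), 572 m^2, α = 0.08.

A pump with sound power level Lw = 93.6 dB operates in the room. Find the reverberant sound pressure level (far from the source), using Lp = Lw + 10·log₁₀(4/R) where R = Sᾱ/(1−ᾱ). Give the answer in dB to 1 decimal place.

70.3 dB

Σ(Sᵢαᵢ) = 576×0.07 + 572×0.85 + 572×0.08 = 572.280; total area S = 1720.0 m^2.
ᾱ = 0.3327, so room constant R = A/(1−ᾱ) = 857.605 m^2.
Lp = Lw + 10 log₁₀(4/R) = 93.6 -23.31 = 70.3 dB.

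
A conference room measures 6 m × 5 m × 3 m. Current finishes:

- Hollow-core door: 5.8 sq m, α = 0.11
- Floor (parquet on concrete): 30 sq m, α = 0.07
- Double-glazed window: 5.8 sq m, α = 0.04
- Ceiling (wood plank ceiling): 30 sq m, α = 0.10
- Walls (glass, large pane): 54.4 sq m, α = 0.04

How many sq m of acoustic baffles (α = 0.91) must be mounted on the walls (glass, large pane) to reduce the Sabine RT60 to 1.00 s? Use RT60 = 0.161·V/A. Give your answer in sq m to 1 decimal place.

Summing Sᵢαᵢ: 0.638 + 2.100 + 0.232 + 3.000 + 2.176 → A₁ = 8.146 sabins.
Required A₂ = 0.161·90/1.00 = 14.490 sabins.
Absorption to add: 14.490 − 8.146 = 6.344 sabins.
Each sq m of panel replacing the walls (glass, large pane) adds (0.91 − 0.04) = 0.87 sabins.
Panel area = 6.344 / 0.87 = 7.3 sq m.

7.3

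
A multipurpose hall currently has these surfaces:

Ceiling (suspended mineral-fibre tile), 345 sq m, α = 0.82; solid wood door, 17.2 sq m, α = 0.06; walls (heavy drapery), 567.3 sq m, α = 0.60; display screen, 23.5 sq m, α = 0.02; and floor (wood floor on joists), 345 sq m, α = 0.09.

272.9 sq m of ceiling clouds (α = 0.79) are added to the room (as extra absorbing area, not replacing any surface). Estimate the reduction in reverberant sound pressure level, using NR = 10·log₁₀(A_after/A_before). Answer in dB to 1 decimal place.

Total absorption A_before = 345*0.82 + 17.2*0.06 + 567.3*0.60 + 23.5*0.02 + 345*0.09
  = 282.900 + 1.032 + 340.380 + 0.470 + 31.050 = 655.832 sq m sabins.
Treatment contributes 272.9·0.79 = 215.591 sabins.
New total A_after = 871.423 sabins.
NR = 10·log₁₀(871.423/655.832) = 1.2 dB.

1.2 dB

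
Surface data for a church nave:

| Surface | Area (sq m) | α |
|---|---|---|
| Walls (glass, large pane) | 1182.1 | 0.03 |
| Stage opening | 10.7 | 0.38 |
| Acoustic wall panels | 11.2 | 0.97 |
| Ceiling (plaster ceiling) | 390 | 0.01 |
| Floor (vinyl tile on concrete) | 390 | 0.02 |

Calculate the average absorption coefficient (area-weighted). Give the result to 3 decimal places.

0.031

S = Σ Sᵢ = 1182.1 + 10.7 + 11.2 + 390 + 390 = 1984.0 sq m.
Weighted sum Σ Sα = 62.093.
ᾱ = A/S = 0.031.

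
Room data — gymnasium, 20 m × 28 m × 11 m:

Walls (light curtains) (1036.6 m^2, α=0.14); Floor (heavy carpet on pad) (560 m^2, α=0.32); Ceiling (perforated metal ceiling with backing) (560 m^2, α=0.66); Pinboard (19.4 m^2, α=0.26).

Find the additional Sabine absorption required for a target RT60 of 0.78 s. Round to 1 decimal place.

Total absorption A₁ = 1036.6×0.14 + 560×0.32 + 560×0.66 + 19.4×0.26
  = 145.124 + 179.200 + 369.600 + 5.044 = 698.968 m^2 sabins.
Target A₂ = 0.161·6160/0.78 = 1271.487 sabins (V = 6160 m³).
Additional absorption ΔA = 1271.487 − 698.968 = 572.5 sabins.

572.5 sabins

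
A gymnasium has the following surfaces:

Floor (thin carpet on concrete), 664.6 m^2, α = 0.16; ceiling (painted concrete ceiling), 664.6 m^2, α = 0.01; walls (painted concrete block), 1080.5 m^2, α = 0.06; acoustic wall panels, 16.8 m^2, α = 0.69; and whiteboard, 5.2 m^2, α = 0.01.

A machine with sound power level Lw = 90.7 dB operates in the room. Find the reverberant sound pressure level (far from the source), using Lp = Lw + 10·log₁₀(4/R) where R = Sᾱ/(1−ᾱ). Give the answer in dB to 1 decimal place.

A = 189.456 sabins; S = 2431.7 m^2.
ᾱ = 0.0779, so room constant R = A/(1−ᾱ) = 205.461 m^2.
Lp = Lw + 10 log₁₀(4/R) = 90.7 -17.11 = 73.6 dB.

73.6 dB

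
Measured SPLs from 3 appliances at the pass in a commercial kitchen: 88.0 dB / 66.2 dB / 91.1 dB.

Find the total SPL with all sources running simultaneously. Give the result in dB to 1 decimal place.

Sum in the linear (power) domain: Σ 10^(Lᵢ/10) = 10^(88.0/10) + 10^(66.2/10) + 10^(91.1/10) = 1.923e+09.
Back to dB: 10·log₁₀ Σ = 92.8 dB.

92.8 dB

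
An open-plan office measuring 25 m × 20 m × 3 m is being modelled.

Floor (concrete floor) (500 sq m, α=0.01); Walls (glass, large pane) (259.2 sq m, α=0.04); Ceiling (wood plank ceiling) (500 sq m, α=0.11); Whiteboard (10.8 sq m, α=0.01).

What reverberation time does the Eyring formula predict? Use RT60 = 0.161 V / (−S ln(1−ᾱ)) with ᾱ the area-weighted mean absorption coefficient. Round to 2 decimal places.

3.33 s

S = Σ Sᵢ = 1270.0 sq m.
Σ(Sᵢαᵢ) = 500×0.01 + 259.2×0.04 + 500×0.11 + 10.8×0.01 = 70.476.
Mean coefficient ᾱ = A/S = 0.0555.
−S·ln(1−ᾱ) = −1270.0 × ln(1 − 0.0555) = 72.516.
V = 25 × 20 × 3 = 1500 m³.
T = 0.161·V/[−S·ln(1−ᾱ)] = 0.161·1500/72.516 = 3.33 s.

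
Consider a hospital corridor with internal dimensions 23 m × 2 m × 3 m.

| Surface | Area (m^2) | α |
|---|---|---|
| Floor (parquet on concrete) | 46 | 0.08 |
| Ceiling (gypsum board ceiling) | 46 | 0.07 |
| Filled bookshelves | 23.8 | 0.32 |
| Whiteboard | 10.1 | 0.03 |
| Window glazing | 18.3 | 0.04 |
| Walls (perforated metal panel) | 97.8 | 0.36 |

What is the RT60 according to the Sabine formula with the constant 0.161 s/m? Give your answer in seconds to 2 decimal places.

Equivalent absorption area: A = 46·0.08 + 46·0.07 + 23.8·0.32 + 10.1·0.03 + 18.3·0.04 + 97.8·0.36 = 50.759 m^2.
Volume V = 23 × 2 × 3 = 138 m³.
Sabine: RT60 = 0.161 × 138 / 50.759 = 0.44 s.

0.44 seconds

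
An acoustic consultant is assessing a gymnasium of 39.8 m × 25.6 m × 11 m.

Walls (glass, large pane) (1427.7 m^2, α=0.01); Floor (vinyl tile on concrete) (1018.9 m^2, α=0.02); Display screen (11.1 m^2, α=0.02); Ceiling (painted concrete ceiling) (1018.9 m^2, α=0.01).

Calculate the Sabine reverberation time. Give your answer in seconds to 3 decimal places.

A = Σ Sᵢαᵢ = 1427.7·0.01 + 1018.9·0.02 + 11.1·0.02 + 1018.9·0.01 = 45.066 sabins.
V = 39.8·25.6·11 = 11207.68 m³.
RT60 = 0.161 · V / A = 0.161 × 11207.68 / 45.066 = 40.040 s.

40.040 s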